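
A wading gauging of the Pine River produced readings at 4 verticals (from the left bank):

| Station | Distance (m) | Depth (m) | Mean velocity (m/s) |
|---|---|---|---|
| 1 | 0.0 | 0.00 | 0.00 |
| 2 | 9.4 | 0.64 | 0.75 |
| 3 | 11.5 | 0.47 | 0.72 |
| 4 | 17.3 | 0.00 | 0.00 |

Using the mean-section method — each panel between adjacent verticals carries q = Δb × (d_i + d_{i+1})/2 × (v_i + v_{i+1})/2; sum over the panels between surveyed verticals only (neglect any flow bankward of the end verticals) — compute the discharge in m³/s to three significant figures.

Panel 1-2: Δb = 9.4 m, d̄ = (0.00+0.64)/2 = 0.32, v̄ = (0.00+0.75)/2 = 0.375 → q = 9.4×0.32×0.375 = 1.128 m³/s
Panel 2-3: Δb = 2.1 m, d̄ = (0.64+0.47)/2 = 0.555, v̄ = (0.75+0.72)/2 = 0.735 → q = 2.1×0.555×0.735 = 0.8566 m³/s
Panel 3-4: Δb = 5.8 m, d̄ = (0.47+0.00)/2 = 0.235, v̄ = (0.72+0.00)/2 = 0.36 → q = 5.8×0.235×0.36 = 0.4907 m³/s
Q = Σ q = 2.475 m³/s

2.48 m³/s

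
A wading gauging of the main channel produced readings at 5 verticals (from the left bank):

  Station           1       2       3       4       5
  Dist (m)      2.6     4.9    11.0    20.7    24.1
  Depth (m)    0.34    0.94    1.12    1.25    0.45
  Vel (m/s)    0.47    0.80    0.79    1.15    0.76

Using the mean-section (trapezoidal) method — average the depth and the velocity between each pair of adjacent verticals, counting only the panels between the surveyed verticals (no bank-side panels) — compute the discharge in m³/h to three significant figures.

Panel 1-2: Δb = 2.3 m, d̄ = (0.34+0.94)/2 = 0.64, v̄ = (0.47+0.80)/2 = 0.635 → q = 2.3×0.64×0.635 = 0.9347 m³/s
Panel 2-3: Δb = 6.1 m, d̄ = (0.94+1.12)/2 = 1.03, v̄ = (0.80+0.79)/2 = 0.795 → q = 6.1×1.03×0.795 = 4.995 m³/s
Panel 3-4: Δb = 9.7 m, d̄ = (1.12+1.25)/2 = 1.185, v̄ = (0.79+1.15)/2 = 0.97 → q = 9.7×1.185×0.97 = 11.15 m³/s
Panel 4-5: Δb = 3.4 m, d̄ = (1.25+0.45)/2 = 0.85, v̄ = (1.15+0.76)/2 = 0.955 → q = 3.4×0.85×0.955 = 2.760 m³/s
Q = Σ q = 19.84 m³/s
= 19.84 × 3600 = 71420 m³/h

71400 m³/h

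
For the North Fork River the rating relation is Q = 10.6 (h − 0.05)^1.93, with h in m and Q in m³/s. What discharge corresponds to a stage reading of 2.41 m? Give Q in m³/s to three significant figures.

Q = 10.6 × (2.41 − 0.05)^1.93 = 10.6 × 2.36^1.93 = 55.59 m³/s

55.6 m³/s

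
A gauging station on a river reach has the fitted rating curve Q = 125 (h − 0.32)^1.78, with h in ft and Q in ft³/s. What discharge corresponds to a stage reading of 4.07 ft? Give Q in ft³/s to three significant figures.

1310 ft³/s

Q = 125 × (4.07 − 0.32)^1.78 = 125 × 3.75^1.78 = 1314 ft³/s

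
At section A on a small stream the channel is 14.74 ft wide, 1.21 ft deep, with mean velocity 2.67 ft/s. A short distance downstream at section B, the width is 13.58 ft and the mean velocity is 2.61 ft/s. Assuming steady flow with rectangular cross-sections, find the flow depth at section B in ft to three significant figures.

Q = A₁V₁ = (14.74×1.21) × 2.67 = 47.62 ft³/s
d₂ = Q/(b₂ V₂) = 47.62/(13.58×2.61) = 1.344 ft

1.34 ft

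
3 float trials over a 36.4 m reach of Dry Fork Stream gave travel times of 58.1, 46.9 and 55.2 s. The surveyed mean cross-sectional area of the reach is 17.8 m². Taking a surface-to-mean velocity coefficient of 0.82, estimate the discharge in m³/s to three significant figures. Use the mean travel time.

t̄ = (58.1 + 46.9 + 55.2) / 3 = 53.4 s
v_surface = L / t̄ = 36.4 / 53.4 = 0.6816 m/s
v_mean = 0.82 × 0.6816 = 0.5590 m/s
Q = A × v_mean = 17.8 × 0.5590 = 9.949 m³/s

9.95 m³/s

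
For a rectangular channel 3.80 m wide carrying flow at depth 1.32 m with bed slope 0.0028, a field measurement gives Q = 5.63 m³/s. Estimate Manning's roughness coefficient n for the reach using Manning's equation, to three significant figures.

0.0399

A = b·y = 3.80 × 1.32 = 5.016 m²
P = b + 2y = 3.80 + 2×1.32 = 6.440 m
R = A/P = 5.016/6.440 = 0.7789 m
n = (1/Q)·A·R^(2/3)·S^(1/2) = (1/5.63) × 5.016 × 0.8465 × 0.05292 = 0.03991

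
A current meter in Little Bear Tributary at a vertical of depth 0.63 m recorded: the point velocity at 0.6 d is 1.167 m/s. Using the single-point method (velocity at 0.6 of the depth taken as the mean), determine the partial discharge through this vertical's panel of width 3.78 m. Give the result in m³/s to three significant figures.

v̄ = v₀.₆ = 1.167 m/s
q = v̄ × d × w = 1.167 × 0.63 × 3.78 = 2.779 m³/s

2.78 m³/s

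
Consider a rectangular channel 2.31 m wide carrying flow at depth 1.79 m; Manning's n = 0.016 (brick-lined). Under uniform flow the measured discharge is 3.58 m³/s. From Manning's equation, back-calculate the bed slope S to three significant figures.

A = b·y = 2.31 × 1.79 = 4.135 m²
P = b + 2y = 2.31 + 2×1.79 = 5.890 m
R = A/P = 4.135/5.890 = 0.7020 m
S = (Q·n / (1·A·R^(2/3)))² = (3.58×0.016 / (1×4.135×0.7899))² = 0.0003076

0.000308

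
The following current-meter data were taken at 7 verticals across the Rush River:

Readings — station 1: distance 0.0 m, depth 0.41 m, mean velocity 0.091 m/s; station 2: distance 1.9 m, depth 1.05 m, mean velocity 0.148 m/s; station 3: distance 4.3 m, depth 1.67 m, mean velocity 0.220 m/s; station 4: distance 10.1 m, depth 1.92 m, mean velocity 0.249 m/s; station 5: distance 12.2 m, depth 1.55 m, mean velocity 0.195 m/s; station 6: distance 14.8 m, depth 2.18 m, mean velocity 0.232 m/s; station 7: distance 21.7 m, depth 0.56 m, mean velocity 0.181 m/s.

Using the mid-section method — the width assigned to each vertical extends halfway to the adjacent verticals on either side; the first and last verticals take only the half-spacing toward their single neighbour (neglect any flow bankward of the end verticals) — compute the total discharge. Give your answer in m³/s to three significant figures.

7.23 m³/s

w_1 = (1.9 − 0.0)/2 = 0.95 m; q_1 = 0.091 × 0.41 × 0.95 = 0.03544 m³/s
w_2 = (4.3 − 0.0)/2 = 2.15 m; q_2 = 0.148 × 1.05 × 2.15 = 0.3341 m³/s
w_3 = (10.1 − 1.9)/2 = 4.1 m; q_3 = 0.220 × 1.67 × 4.1 = 1.506 m³/s
w_4 = (12.2 − 4.3)/2 = 3.95 m; q_4 = 0.249 × 1.92 × 3.95 = 1.888 m³/s
w_5 = (14.8 − 10.1)/2 = 2.35 m; q_5 = 0.195 × 1.55 × 2.35 = 0.7103 m³/s
w_6 = (21.7 − 12.2)/2 = 4.75 m; q_6 = 0.232 × 2.18 × 4.75 = 2.402 m³/s
w_7 = (21.7 − 14.8)/2 = 3.45 m; q_7 = 0.181 × 0.56 × 3.45 = 0.3497 m³/s
Q = Σ qᵢ = 7.227 m³/s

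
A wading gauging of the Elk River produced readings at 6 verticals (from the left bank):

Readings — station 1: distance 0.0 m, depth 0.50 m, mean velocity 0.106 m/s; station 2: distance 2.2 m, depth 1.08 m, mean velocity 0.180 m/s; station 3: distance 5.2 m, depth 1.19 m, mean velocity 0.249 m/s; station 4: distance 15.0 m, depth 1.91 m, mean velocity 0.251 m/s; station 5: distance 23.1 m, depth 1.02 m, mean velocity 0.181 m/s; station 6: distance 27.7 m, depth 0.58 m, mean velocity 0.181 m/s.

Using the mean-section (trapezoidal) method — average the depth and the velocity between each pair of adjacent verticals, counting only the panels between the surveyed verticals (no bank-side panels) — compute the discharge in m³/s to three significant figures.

8.01 m³/s

Panel 1-2: Δb = 2.2 m, d̄ = (0.50+1.08)/2 = 0.79, v̄ = (0.106+0.180)/2 = 0.143 → q = 2.2×0.79×0.143 = 0.2485 m³/s
Panel 2-3: Δb = 3 m, d̄ = (1.08+1.19)/2 = 1.135, v̄ = (0.180+0.249)/2 = 0.2145 → q = 3×1.135×0.2145 = 0.7304 m³/s
Panel 3-4: Δb = 9.8 m, d̄ = (1.19+1.91)/2 = 1.55, v̄ = (0.249+0.251)/2 = 0.25 → q = 9.8×1.55×0.25 = 3.798 m³/s
Panel 4-5: Δb = 8.1 m, d̄ = (1.91+1.02)/2 = 1.465, v̄ = (0.251+0.181)/2 = 0.216 → q = 8.1×1.465×0.216 = 2.563 m³/s
Panel 5-6: Δb = 4.6 m, d̄ = (1.02+0.58)/2 = 0.8, v̄ = (0.181+0.181)/2 = 0.181 → q = 4.6×0.8×0.181 = 0.6661 m³/s
Q = Σ q = 8.006 m³/s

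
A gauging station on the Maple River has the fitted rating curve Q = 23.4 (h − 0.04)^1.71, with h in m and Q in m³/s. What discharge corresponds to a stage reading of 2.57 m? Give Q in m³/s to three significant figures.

Q = 23.4 × (2.57 − 0.04)^1.71 = 23.4 × 2.53^1.71 = 114.4 m³/s

114 m³/s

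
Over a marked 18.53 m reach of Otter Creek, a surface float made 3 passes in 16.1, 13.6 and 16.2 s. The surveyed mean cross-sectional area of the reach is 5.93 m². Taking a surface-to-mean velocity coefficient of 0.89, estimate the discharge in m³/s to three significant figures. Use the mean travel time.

6.39 m³/s

t̄ = (16.1 + 13.6 + 16.2) / 3 = 15.3 s
v_surface = L / t̄ = 18.53 / 15.3 = 1.211 m/s
v_mean = 0.89 × 1.211 = 1.078 m/s
Q = A × v_mean = 5.93 × 1.078 = 6.392 m³/s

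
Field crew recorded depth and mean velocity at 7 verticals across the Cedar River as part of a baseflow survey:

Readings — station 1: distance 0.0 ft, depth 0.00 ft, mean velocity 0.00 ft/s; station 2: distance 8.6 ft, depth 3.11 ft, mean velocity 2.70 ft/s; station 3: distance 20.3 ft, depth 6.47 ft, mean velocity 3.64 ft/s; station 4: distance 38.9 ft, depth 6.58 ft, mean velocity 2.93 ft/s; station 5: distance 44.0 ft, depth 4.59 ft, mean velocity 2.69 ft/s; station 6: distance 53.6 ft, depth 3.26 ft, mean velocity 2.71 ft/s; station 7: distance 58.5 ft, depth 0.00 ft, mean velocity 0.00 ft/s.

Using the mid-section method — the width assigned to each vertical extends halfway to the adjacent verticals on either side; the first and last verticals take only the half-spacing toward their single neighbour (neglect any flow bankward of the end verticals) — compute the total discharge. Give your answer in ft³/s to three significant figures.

825 ft³/s

w_2 = (20.3 − 0.0)/2 = 10.15 ft; q_2 = 2.70 × 3.11 × 10.15 = 85.23 ft³/s
w_3 = (38.9 − 8.6)/2 = 15.15 ft; q_3 = 3.64 × 6.47 × 15.15 = 356.8 ft³/s
w_4 = (44.0 − 20.3)/2 = 11.85 ft; q_4 = 2.93 × 6.58 × 11.85 = 228.5 ft³/s
w_5 = (53.6 − 38.9)/2 = 7.35 ft; q_5 = 2.69 × 4.59 × 7.35 = 90.75 ft³/s
w_6 = (58.5 − 44.0)/2 = 7.25 ft; q_6 = 2.71 × 3.26 × 7.25 = 64.05 ft³/s
Stations 1, 7 contribute zero (depth or velocity is 0).
Q = Σ qᵢ = 825.3 ft³/s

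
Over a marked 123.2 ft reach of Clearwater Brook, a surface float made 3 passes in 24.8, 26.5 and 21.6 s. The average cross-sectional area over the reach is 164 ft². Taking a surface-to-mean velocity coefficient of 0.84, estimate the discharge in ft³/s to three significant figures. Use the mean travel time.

t̄ = (24.8 + 26.5 + 21.6) / 3 = 24.3 s
v_surface = L / t̄ = 123.2 / 24.3 = 5.070 ft/s
v_mean = 0.84 × 5.070 = 4.259 ft/s
Q = A × v_mean = 164 × 4.259 = 698.4 ft³/s

698 ft³/s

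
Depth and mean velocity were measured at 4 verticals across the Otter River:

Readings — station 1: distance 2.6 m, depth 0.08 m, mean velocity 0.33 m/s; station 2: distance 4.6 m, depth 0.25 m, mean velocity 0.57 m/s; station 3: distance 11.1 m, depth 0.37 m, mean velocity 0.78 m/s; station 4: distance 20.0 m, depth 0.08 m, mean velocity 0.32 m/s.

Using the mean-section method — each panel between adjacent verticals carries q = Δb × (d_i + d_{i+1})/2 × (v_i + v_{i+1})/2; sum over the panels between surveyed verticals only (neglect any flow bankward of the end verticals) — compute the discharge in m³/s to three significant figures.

2.61 m³/s

Panel 1-2: Δb = 2 m, d̄ = (0.08+0.25)/2 = 0.165, v̄ = (0.33+0.57)/2 = 0.45 → q = 2×0.165×0.45 = 0.1485 m³/s
Panel 2-3: Δb = 6.5 m, d̄ = (0.25+0.37)/2 = 0.31, v̄ = (0.57+0.78)/2 = 0.675 → q = 6.5×0.31×0.675 = 1.360 m³/s
Panel 3-4: Δb = 8.9 m, d̄ = (0.37+0.08)/2 = 0.225, v̄ = (0.78+0.32)/2 = 0.55 → q = 8.9×0.225×0.55 = 1.101 m³/s
Q = Σ q = 2.610 m³/s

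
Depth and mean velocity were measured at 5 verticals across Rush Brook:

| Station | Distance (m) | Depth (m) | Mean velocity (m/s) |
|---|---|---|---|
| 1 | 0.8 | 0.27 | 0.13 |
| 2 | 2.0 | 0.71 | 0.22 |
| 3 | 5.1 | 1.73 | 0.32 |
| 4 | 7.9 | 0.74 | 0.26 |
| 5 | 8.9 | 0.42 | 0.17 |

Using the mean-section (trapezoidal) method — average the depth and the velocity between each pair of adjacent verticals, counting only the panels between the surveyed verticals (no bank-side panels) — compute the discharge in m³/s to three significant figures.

2.25 m³/s

Panel 1-2: Δb = 1.2 m, d̄ = (0.27+0.71)/2 = 0.49, v̄ = (0.13+0.22)/2 = 0.175 → q = 1.2×0.49×0.175 = 0.1029 m³/s
Panel 2-3: Δb = 3.1 m, d̄ = (0.71+1.73)/2 = 1.22, v̄ = (0.22+0.32)/2 = 0.27 → q = 3.1×1.22×0.27 = 1.021 m³/s
Panel 3-4: Δb = 2.8 m, d̄ = (1.73+0.74)/2 = 1.235, v̄ = (0.32+0.26)/2 = 0.29 → q = 2.8×1.235×0.29 = 1.003 m³/s
Panel 4-5: Δb = 1 m, d̄ = (0.74+0.42)/2 = 0.58, v̄ = (0.26+0.17)/2 = 0.215 → q = 1×0.58×0.215 = 0.1247 m³/s
Q = Σ q = 2.252 m³/s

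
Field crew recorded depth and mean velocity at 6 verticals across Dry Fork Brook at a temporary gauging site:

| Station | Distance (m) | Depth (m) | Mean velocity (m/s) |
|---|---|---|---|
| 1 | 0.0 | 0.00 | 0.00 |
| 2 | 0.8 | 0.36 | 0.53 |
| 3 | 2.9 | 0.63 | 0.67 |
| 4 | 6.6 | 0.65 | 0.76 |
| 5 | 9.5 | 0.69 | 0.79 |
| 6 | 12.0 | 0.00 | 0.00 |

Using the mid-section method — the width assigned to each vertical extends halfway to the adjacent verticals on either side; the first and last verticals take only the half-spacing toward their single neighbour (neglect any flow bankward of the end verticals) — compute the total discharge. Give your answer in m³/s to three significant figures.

w_2 = (2.9 − 0.0)/2 = 1.45 m; q_2 = 0.53 × 0.36 × 1.45 = 0.2767 m³/s
w_3 = (6.6 − 0.8)/2 = 2.9 m; q_3 = 0.67 × 0.63 × 2.9 = 1.224 m³/s
w_4 = (9.5 − 2.9)/2 = 3.3 m; q_4 = 0.76 × 0.65 × 3.3 = 1.630 m³/s
w_5 = (12.0 − 6.6)/2 = 2.7 m; q_5 = 0.79 × 0.69 × 2.7 = 1.472 m³/s
Stations 1, 6 contribute zero (depth or velocity is 0).
Q = Σ qᵢ = 4.603 m³/s

4.60 m³/s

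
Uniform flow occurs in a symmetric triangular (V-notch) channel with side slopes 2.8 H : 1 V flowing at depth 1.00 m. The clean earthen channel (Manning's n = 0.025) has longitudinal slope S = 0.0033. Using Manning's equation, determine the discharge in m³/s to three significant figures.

A = z·y² = 2.8×1.00² = 2.800 m²
P = 2y√(1+z²) = 2×1.00×√(1+2.8²) = 5.946 m
R = A/P = 2.800/5.946 = 0.4709 m
Q = (1/n)·A·R^(2/3)·S^(1/2) = (1/0.025) × 2.800 × 0.4709^(2/3) × 0.0033^(1/2) = 3.894 m³/s

3.89 m³/s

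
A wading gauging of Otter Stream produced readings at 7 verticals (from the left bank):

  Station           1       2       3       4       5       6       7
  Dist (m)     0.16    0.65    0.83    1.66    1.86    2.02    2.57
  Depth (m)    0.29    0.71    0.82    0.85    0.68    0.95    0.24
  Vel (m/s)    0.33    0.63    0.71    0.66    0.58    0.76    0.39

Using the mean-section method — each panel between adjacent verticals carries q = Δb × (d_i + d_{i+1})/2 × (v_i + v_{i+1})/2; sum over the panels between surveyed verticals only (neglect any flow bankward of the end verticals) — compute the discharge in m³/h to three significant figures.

3800 m³/h

Panel 1-2: Δb = 0.49 m, d̄ = (0.29+0.71)/2 = 0.5, v̄ = (0.33+0.63)/2 = 0.48 → q = 0.49×0.5×0.48 = 0.1176 m³/s
Panel 2-3: Δb = 0.18 m, d̄ = (0.71+0.82)/2 = 0.765, v̄ = (0.63+0.71)/2 = 0.67 → q = 0.18×0.765×0.67 = 0.09226 m³/s
Panel 3-4: Δb = 0.83 m, d̄ = (0.82+0.85)/2 = 0.835, v̄ = (0.71+0.66)/2 = 0.685 → q = 0.83×0.835×0.685 = 0.4747 m³/s
Panel 4-5: Δb = 0.2 m, d̄ = (0.85+0.68)/2 = 0.765, v̄ = (0.66+0.58)/2 = 0.62 → q = 0.2×0.765×0.62 = 0.09486 m³/s
Panel 5-6: Δb = 0.16 m, d̄ = (0.68+0.95)/2 = 0.815, v̄ = (0.58+0.76)/2 = 0.67 → q = 0.16×0.815×0.67 = 0.08737 m³/s
Panel 6-7: Δb = 0.55 m, d̄ = (0.95+0.24)/2 = 0.595, v̄ = (0.76+0.39)/2 = 0.575 → q = 0.55×0.595×0.575 = 0.1882 m³/s
Q = Σ q = 1.055 m³/s
= 1.055 × 3600 = 3798 m³/h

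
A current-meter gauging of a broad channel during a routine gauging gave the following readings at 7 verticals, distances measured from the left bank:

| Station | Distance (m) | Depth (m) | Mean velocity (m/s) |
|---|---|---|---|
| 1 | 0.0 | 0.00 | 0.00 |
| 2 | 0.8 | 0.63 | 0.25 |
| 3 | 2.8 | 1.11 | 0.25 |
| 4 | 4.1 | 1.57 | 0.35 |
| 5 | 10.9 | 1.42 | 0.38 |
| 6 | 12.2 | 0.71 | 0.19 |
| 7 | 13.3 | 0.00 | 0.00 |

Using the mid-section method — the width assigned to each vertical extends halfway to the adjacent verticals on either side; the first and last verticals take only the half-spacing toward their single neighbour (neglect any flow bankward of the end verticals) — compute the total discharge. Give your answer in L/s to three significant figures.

5250 L/s

w_2 = (2.8 − 0.0)/2 = 1.4 m; q_2 = 0.25 × 0.63 × 1.4 = 0.2205 m³/s
w_3 = (4.1 − 0.8)/2 = 1.65 m; q_3 = 0.25 × 1.11 × 1.65 = 0.4579 m³/s
w_4 = (10.9 − 2.8)/2 = 4.05 m; q_4 = 0.35 × 1.57 × 4.05 = 2.225 m³/s
w_5 = (12.2 − 4.1)/2 = 4.05 m; q_5 = 0.38 × 1.42 × 4.05 = 2.185 m³/s
w_6 = (13.3 − 10.9)/2 = 1.2 m; q_6 = 0.19 × 0.71 × 1.2 = 0.1619 m³/s
Stations 1, 7 contribute zero (depth or velocity is 0).
Q = Σ qᵢ = 5.251 m³/s
= 5.251 × 1000 = 5251 L/s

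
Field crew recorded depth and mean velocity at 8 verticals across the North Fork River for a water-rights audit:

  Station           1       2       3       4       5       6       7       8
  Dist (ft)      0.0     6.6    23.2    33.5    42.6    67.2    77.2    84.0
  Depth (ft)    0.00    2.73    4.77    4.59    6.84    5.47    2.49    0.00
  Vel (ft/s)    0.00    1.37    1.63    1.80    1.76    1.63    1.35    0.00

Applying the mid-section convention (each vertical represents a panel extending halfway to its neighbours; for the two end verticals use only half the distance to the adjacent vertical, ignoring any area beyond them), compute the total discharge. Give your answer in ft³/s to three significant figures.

613 ft³/s

w_2 = (23.2 − 0.0)/2 = 11.6 ft; q_2 = 1.37 × 2.73 × 11.6 = 43.39 ft³/s
w_3 = (33.5 − 6.6)/2 = 13.45 ft; q_3 = 1.63 × 4.77 × 13.45 = 104.6 ft³/s
w_4 = (42.6 − 23.2)/2 = 9.7 ft; q_4 = 1.80 × 4.59 × 9.7 = 80.14 ft³/s
w_5 = (67.2 − 33.5)/2 = 16.85 ft; q_5 = 1.76 × 6.84 × 16.85 = 202.8 ft³/s
w_6 = (77.2 − 42.6)/2 = 17.3 ft; q_6 = 1.63 × 5.47 × 17.3 = 154.2 ft³/s
w_7 = (84.0 − 67.2)/2 = 8.4 ft; q_7 = 1.35 × 2.49 × 8.4 = 28.24 ft³/s
Stations 1, 8 contribute zero (depth or velocity is 0).
Q = Σ qᵢ = 613.4 ft³/s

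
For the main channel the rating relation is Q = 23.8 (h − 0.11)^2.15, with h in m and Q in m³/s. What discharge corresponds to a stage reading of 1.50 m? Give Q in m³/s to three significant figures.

48.3 m³/s

Q = 23.8 × (1.50 − 0.11)^2.15 = 23.8 × 1.39^2.15 = 48.31 m³/s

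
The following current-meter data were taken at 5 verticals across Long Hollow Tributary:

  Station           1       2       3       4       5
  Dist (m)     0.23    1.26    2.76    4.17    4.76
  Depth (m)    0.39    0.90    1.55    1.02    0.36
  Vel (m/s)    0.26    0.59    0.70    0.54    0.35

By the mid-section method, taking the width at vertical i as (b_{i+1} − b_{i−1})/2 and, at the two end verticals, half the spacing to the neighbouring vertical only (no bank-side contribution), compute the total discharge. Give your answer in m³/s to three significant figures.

2.89 m³/s

w_1 = (1.26 − 0.23)/2 = 0.515 m; q_1 = 0.26 × 0.39 × 0.515 = 0.05222 m³/s
w_2 = (2.76 − 0.23)/2 = 1.265 m; q_2 = 0.59 × 0.90 × 1.265 = 0.6717 m³/s
w_3 = (4.17 − 1.26)/2 = 1.455 m; q_3 = 0.70 × 1.55 × 1.455 = 1.579 m³/s
w_4 = (4.76 − 2.76)/2 = 1 m; q_4 = 0.54 × 1.02 × 1 = 0.5508 m³/s
w_5 = (4.76 − 4.17)/2 = 0.295 m; q_5 = 0.35 × 0.36 × 0.295 = 0.03717 m³/s
Q = Σ qᵢ = 2.891 m³/s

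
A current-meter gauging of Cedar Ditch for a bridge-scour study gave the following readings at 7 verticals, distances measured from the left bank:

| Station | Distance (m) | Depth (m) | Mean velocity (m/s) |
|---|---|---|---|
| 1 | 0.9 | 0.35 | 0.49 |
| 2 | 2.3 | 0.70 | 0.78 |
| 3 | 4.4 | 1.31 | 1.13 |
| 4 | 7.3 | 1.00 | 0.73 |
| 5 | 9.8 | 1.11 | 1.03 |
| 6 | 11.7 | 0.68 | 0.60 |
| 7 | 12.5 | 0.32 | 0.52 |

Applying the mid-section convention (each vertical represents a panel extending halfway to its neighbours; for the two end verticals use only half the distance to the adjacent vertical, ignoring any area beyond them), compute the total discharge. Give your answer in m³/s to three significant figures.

w_1 = (2.3 − 0.9)/2 = 0.7 m; q_1 = 0.49 × 0.35 × 0.7 = 0.1201 m³/s
w_2 = (4.4 − 0.9)/2 = 1.75 m; q_2 = 0.78 × 0.70 × 1.75 = 0.9555 m³/s
w_3 = (7.3 − 2.3)/2 = 2.5 m; q_3 = 1.13 × 1.31 × 2.5 = 3.701 m³/s
w_4 = (9.8 − 4.4)/2 = 2.7 m; q_4 = 0.73 × 1.00 × 2.7 = 1.971 m³/s
w_5 = (11.7 − 7.3)/2 = 2.2 m; q_5 = 1.03 × 1.11 × 2.2 = 2.515 m³/s
w_6 = (12.5 − 9.8)/2 = 1.35 m; q_6 = 0.60 × 0.68 × 1.35 = 0.5508 m³/s
w_7 = (12.5 − 11.7)/2 = 0.4 m; q_7 = 0.52 × 0.32 × 0.4 = 0.06656 m³/s
Q = Σ qᵢ = 9.880 m³/s

9.88 m³/s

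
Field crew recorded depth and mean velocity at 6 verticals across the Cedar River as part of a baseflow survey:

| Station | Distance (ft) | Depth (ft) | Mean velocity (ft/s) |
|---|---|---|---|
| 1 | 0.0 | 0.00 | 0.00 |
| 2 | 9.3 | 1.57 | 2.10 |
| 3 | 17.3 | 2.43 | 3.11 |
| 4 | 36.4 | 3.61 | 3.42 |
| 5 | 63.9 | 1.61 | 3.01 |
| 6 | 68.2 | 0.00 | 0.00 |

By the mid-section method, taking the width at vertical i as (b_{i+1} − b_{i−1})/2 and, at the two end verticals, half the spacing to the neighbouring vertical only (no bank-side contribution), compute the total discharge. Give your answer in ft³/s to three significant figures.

w_2 = (17.3 − 0.0)/2 = 8.65 ft; q_2 = 2.10 × 1.57 × 8.65 = 28.52 ft³/s
w_3 = (36.4 − 9.3)/2 = 13.55 ft; q_3 = 3.11 × 2.43 × 13.55 = 102.4 ft³/s
w_4 = (63.9 − 17.3)/2 = 23.3 ft; q_4 = 3.42 × 3.61 × 23.3 = 287.7 ft³/s
w_5 = (68.2 − 36.4)/2 = 15.9 ft; q_5 = 3.01 × 1.61 × 15.9 = 77.05 ft³/s
Stations 1, 6 contribute zero (depth or velocity is 0).
Q = Σ qᵢ = 495.6 ft³/s

496 ft³/s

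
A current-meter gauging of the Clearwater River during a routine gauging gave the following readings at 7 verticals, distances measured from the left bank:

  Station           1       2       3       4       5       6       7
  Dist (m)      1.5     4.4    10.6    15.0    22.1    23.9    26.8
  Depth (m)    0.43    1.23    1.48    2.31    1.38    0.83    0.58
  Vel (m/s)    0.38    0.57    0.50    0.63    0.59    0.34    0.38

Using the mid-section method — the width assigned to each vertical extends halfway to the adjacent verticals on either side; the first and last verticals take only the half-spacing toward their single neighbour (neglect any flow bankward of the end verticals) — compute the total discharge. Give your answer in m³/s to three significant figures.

w_1 = (4.4 − 1.5)/2 = 1.45 m; q_1 = 0.38 × 0.43 × 1.45 = 0.2369 m³/s
w_2 = (10.6 − 1.5)/2 = 4.55 m; q_2 = 0.57 × 1.23 × 4.55 = 3.190 m³/s
w_3 = (15.0 − 4.4)/2 = 5.3 m; q_3 = 0.50 × 1.48 × 5.3 = 3.922 m³/s
w_4 = (22.1 − 10.6)/2 = 5.75 m; q_4 = 0.63 × 2.31 × 5.75 = 8.368 m³/s
w_5 = (23.9 − 15.0)/2 = 4.45 m; q_5 = 0.59 × 1.38 × 4.45 = 3.623 m³/s
w_6 = (26.8 − 22.1)/2 = 2.35 m; q_6 = 0.34 × 0.83 × 2.35 = 0.6632 m³/s
w_7 = (26.8 − 23.9)/2 = 1.45 m; q_7 = 0.38 × 0.58 × 1.45 = 0.3196 m³/s
Q = Σ qᵢ = 20.32 m³/s

20.3 m³/s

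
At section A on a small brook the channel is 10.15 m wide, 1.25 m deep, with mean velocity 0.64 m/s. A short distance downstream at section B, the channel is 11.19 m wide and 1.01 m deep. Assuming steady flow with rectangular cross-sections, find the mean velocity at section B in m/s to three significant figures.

0.718 m/s

Q = A₁V₁ = (10.15×1.25) × 0.64 = 8.120 m³/s
A₂ = 11.19 × 1.01 = 11.30 m²
V₂ = Q/A₂ = 8.120/11.30 = 0.7185 m/s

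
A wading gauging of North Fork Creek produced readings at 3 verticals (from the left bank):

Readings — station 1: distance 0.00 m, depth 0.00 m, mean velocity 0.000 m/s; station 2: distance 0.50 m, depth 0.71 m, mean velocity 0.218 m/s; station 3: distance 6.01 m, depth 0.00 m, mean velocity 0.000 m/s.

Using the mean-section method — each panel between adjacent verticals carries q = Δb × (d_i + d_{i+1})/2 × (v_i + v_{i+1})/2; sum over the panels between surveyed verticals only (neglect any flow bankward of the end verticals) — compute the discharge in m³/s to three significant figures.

0.233 m³/s

Panel 1-2: Δb = 0.5 m, d̄ = (0.00+0.71)/2 = 0.355, v̄ = (0.000+0.218)/2 = 0.109 → q = 0.5×0.355×0.109 = 0.01935 m³/s
Panel 2-3: Δb = 5.51 m, d̄ = (0.71+0.00)/2 = 0.355, v̄ = (0.218+0.000)/2 = 0.109 → q = 5.51×0.355×0.109 = 0.2132 m³/s
Q = Σ q = 0.2326 m³/s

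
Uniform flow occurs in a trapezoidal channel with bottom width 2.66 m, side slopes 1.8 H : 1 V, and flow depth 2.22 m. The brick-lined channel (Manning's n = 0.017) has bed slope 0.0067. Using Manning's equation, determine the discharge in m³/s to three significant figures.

A = (b + z·y)·y = (2.66 + 1.8×2.22)×2.22 = 14.78 m²
P = b + 2y√(1+z²) = 2.66 + 2×2.22×√(1+1.8²) = 11.80 m
R = A/P = 14.78/11.80 = 1.252 m
Q = (1/n)·A·R^(2/3)·S^(1/2) = (1/0.017) × 14.78 × 1.252^(2/3) × 0.0067^(1/2) = 82.64 m³/s

82.6 m³/s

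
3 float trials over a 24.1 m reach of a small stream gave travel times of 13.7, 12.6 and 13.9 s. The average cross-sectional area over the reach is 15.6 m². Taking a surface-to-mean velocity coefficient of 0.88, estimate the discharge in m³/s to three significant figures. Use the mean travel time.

24.7 m³/s

t̄ = (13.7 + 12.6 + 13.9) / 3 = 13.4 s
v_surface = L / t̄ = 24.1 / 13.4 = 1.799 m/s
v_mean = 0.88 × 1.799 = 1.583 m/s
Q = A × v_mean = 15.6 × 1.583 = 24.69 m³/s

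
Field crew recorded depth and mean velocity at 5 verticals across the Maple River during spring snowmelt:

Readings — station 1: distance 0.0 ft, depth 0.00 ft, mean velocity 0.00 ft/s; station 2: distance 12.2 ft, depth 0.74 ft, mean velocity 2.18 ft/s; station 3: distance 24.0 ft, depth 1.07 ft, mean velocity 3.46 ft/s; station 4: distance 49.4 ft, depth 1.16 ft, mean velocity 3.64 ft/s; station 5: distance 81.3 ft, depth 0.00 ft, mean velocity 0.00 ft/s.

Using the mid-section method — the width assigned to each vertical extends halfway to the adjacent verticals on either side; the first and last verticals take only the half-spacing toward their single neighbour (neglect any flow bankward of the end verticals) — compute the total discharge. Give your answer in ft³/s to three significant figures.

w_2 = (24.0 − 0.0)/2 = 12 ft; q_2 = 2.18 × 0.74 × 12 = 19.36 ft³/s
w_3 = (49.4 − 12.2)/2 = 18.6 ft; q_3 = 3.46 × 1.07 × 18.6 = 68.86 ft³/s
w_4 = (81.3 − 24.0)/2 = 28.65 ft; q_4 = 3.64 × 1.16 × 28.65 = 121.0 ft³/s
Stations 1, 5 contribute zero (depth or velocity is 0).
Q = Σ qᵢ = 209.2 ft³/s

209 ft³/s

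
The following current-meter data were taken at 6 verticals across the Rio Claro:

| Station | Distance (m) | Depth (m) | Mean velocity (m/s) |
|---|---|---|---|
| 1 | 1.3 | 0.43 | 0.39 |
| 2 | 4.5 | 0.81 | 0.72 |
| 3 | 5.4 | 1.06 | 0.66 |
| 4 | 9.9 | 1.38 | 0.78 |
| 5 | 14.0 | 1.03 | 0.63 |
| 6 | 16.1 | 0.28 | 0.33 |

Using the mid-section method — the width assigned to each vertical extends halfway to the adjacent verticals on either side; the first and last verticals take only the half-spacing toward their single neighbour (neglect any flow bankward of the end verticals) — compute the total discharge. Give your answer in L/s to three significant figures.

10100 L/s

w_1 = (4.5 − 1.3)/2 = 1.6 m; q_1 = 0.39 × 0.43 × 1.6 = 0.2683 m³/s
w_2 = (5.4 − 1.3)/2 = 2.05 m; q_2 = 0.72 × 0.81 × 2.05 = 1.196 m³/s
w_3 = (9.9 − 4.5)/2 = 2.7 m; q_3 = 0.66 × 1.06 × 2.7 = 1.889 m³/s
w_4 = (14.0 − 5.4)/2 = 4.3 m; q_4 = 0.78 × 1.38 × 4.3 = 4.629 m³/s
w_5 = (16.1 − 9.9)/2 = 3.1 m; q_5 = 0.63 × 1.03 × 3.1 = 2.012 m³/s
w_6 = (16.1 − 14.0)/2 = 1.05 m; q_6 = 0.33 × 0.28 × 1.05 = 0.09702 m³/s
Q = Σ qᵢ = 10.09 m³/s
= 10.09 × 1000 = 10090 L/s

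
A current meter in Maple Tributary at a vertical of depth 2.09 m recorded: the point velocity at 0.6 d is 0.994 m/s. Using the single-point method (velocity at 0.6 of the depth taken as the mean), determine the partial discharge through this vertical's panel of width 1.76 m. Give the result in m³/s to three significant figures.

3.66 m³/s

v̄ = v₀.₆ = 0.994 m/s
q = v̄ × d × w = 0.9940 × 2.09 × 1.76 = 3.656 m³/s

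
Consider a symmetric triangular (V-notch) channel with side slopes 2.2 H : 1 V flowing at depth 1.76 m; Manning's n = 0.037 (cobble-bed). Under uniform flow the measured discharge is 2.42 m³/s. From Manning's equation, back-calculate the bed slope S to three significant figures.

A = z·y² = 2.2×1.76² = 6.815 m²
P = 2y√(1+z²) = 2×1.76×√(1+2.2²) = 8.506 m
R = A/P = 6.815/8.506 = 0.8011 m
S = (Q·n / (1·A·R^(2/3)))² = (2.42×0.037 / (1×6.815×0.8626))² = 0.0002320

0.000232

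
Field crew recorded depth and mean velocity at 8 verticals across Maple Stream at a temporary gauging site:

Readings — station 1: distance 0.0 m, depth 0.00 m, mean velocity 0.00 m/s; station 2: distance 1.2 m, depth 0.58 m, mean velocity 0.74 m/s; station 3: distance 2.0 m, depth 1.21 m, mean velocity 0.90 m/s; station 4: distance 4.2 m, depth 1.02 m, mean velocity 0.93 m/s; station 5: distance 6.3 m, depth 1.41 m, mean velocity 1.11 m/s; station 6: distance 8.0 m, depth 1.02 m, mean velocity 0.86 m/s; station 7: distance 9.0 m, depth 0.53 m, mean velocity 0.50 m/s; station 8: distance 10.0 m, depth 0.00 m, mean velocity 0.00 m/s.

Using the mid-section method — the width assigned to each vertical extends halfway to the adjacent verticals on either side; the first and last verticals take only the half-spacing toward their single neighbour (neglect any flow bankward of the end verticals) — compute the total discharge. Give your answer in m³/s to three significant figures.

w_2 = (2.0 − 0.0)/2 = 1 m; q_2 = 0.74 × 0.58 × 1 = 0.4292 m³/s
w_3 = (4.2 − 1.2)/2 = 1.5 m; q_3 = 0.90 × 1.21 × 1.5 = 1.634 m³/s
w_4 = (6.3 − 2.0)/2 = 2.15 m; q_4 = 0.93 × 1.02 × 2.15 = 2.039 m³/s
w_5 = (8.0 − 4.2)/2 = 1.9 m; q_5 = 1.11 × 1.41 × 1.9 = 2.974 m³/s
w_6 = (9.0 − 6.3)/2 = 1.35 m; q_6 = 0.86 × 1.02 × 1.35 = 1.184 m³/s
w_7 = (10.0 − 8.0)/2 = 1 m; q_7 = 0.50 × 0.53 × 1 = 0.2650 m³/s
Stations 1, 8 contribute zero (depth or velocity is 0).
Q = Σ qᵢ = 8.525 m³/s

8.53 m³/s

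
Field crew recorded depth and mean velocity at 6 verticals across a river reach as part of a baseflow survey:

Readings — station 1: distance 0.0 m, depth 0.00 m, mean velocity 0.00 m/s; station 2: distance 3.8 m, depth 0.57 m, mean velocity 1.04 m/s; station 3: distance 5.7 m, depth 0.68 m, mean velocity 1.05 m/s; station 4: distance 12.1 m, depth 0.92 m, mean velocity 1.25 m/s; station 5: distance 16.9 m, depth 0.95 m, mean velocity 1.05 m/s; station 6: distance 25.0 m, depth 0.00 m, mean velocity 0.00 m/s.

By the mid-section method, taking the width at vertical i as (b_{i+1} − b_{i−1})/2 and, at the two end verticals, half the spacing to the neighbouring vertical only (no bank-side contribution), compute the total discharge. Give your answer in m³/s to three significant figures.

17.5 m³/s

w_2 = (5.7 − 0.0)/2 = 2.85 m; q_2 = 1.04 × 0.57 × 2.85 = 1.689 m³/s
w_3 = (12.1 − 3.8)/2 = 4.15 m; q_3 = 1.05 × 0.68 × 4.15 = 2.963 m³/s
w_4 = (16.9 − 5.7)/2 = 5.6 m; q_4 = 1.25 × 0.92 × 5.6 = 6.440 m³/s
w_5 = (25.0 − 12.1)/2 = 6.45 m; q_5 = 1.05 × 0.95 × 6.45 = 6.434 m³/s
Stations 1, 6 contribute zero (depth or velocity is 0).
Q = Σ qᵢ = 17.53 m³/s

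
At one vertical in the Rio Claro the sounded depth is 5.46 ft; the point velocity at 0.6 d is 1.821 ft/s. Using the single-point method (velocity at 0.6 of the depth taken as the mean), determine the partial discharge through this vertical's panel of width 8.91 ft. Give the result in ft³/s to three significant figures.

88.6 ft³/s

v̄ = v₀.₆ = 1.821 ft/s
q = v̄ × d × w = 1.821 × 5.46 × 8.91 = 88.59 ft³/s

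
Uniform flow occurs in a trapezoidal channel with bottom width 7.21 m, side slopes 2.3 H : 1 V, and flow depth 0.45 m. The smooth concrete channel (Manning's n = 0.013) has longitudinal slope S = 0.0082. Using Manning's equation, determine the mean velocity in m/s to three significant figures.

A = (b + z·y)·y = (7.21 + 2.3×0.45)×0.45 = 3.710 m²
P = b + 2y√(1+z²) = 7.21 + 2×0.45×√(1+2.3²) = 9.467 m
R = A/P = 3.710/9.467 = 0.3919 m
Q = (1/n)·A·R^(2/3)·S^(1/2) = (1/0.013) × 3.710 × 0.3919^(2/3) × 0.0082^(1/2) = 13.84 m³/s
V = Q/A = 13.84/3.710 = 3.730 m/s

3.73 m/s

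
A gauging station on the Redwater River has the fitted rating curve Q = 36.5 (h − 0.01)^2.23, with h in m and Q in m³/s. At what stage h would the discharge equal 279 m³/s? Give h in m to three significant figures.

h − h₀ = (Q/C)^(1/b) = (279/36.5)^(1/2.23) = 2.489 m
h = 0.01 + 2.489 = 2.499 m

2.50 m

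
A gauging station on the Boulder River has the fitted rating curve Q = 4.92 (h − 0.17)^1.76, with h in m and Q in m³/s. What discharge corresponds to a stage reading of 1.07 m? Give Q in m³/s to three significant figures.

4.09 m³/s

Q = 4.92 × (1.07 − 0.17)^1.76 = 4.92 × 0.9^1.76 = 4.087 m³/s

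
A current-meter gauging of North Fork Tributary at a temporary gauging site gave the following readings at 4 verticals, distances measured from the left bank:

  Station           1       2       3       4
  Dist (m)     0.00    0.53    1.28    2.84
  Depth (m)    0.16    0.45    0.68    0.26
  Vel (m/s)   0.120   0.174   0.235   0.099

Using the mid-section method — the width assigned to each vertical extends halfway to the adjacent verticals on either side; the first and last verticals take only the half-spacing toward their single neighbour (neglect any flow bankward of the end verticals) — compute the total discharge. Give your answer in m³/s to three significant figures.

w_1 = (0.53 − 0.00)/2 = 0.265 m; q_1 = 0.120 × 0.16 × 0.265 = 0.005088 m³/s
w_2 = (1.28 − 0.00)/2 = 0.64 m; q_2 = 0.174 × 0.45 × 0.64 = 0.05011 m³/s
w_3 = (2.84 − 0.53)/2 = 1.155 m; q_3 = 0.235 × 0.68 × 1.155 = 0.1846 m³/s
w_4 = (2.84 − 1.28)/2 = 0.78 m; q_4 = 0.099 × 0.26 × 0.78 = 0.02008 m³/s
Q = Σ qᵢ = 0.2598 m³/s

0.260 m³/s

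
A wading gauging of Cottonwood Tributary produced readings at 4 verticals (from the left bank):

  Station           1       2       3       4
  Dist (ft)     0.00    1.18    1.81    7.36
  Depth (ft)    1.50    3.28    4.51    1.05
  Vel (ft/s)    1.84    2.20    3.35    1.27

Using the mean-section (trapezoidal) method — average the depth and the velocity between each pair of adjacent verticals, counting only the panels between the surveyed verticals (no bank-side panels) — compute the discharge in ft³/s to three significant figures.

48.1 ft³/s

Panel 1-2: Δb = 1.18 ft, d̄ = (1.50+3.28)/2 = 2.39, v̄ = (1.84+2.20)/2 = 2.02 → q = 1.18×2.39×2.02 = 5.697 ft³/s
Panel 2-3: Δb = 0.63 ft, d̄ = (3.28+4.51)/2 = 3.895, v̄ = (2.20+3.35)/2 = 2.775 → q = 0.63×3.895×2.775 = 6.809 ft³/s
Panel 3-4: Δb = 5.55 ft, d̄ = (4.51+1.05)/2 = 2.78, v̄ = (3.35+1.27)/2 = 2.31 → q = 5.55×2.78×2.31 = 35.64 ft³/s
Q = Σ q = 48.15 ft³/s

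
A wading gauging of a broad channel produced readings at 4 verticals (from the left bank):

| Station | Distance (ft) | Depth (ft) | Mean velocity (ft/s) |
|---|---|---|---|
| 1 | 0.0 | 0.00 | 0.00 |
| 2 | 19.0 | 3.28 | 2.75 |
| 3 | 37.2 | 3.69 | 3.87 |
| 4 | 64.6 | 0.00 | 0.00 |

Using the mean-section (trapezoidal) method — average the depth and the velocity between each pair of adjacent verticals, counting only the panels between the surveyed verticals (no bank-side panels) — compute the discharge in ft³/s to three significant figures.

351 ft³/s

Panel 1-2: Δb = 19 ft, d̄ = (0.00+3.28)/2 = 1.64, v̄ = (0.00+2.75)/2 = 1.375 → q = 19×1.64×1.375 = 42.85 ft³/s
Panel 2-3: Δb = 18.2 ft, d̄ = (3.28+3.69)/2 = 3.485, v̄ = (2.75+3.87)/2 = 3.31 → q = 18.2×3.485×3.31 = 209.9 ft³/s
Panel 3-4: Δb = 27.4 ft, d̄ = (3.69+0.00)/2 = 1.845, v̄ = (3.87+0.00)/2 = 1.935 → q = 27.4×1.845×1.935 = 97.82 ft³/s
Q = Σ q = 350.6 ft³/s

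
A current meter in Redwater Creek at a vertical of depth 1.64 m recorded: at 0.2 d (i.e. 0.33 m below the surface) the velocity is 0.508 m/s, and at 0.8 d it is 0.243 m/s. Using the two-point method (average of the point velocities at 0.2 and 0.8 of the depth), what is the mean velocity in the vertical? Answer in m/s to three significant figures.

0.376 m/s

v̄ = (0.508 + 0.243) / 2 = 0.3755 m/s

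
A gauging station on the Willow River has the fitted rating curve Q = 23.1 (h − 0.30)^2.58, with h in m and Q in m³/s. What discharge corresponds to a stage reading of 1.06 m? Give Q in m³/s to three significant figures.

Q = 23.1 × (1.06 − 0.30)^2.58 = 23.1 × 0.76^2.58 = 11.38 m³/s

11.4 m³/s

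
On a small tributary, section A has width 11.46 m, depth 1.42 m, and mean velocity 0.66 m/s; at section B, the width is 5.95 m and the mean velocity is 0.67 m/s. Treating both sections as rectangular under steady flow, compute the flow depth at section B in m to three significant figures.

2.69 m

Q = A₁V₁ = (11.46×1.42) × 0.66 = 10.74 m³/s
d₂ = Q/(b₂ V₂) = 10.74/(5.95×0.67) = 2.694 m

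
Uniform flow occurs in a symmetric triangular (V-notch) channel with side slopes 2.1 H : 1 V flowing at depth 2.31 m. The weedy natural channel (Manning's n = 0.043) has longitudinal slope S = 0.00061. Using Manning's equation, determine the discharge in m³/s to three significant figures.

6.62 m³/s

A = z·y² = 2.1×2.31² = 11.21 m²
P = 2y√(1+z²) = 2×2.31×√(1+2.1²) = 10.75 m
R = A/P = 11.21/10.75 = 1.043 m
Q = (1/n)·A·R^(2/3)·S^(1/2) = (1/0.043) × 11.21 × 1.043^(2/3) × 0.00061^(1/2) = 6.619 m³/s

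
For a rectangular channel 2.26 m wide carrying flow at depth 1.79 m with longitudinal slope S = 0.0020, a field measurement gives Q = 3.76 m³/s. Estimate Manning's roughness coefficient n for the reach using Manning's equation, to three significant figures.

0.0377

A = b·y = 2.26 × 1.79 = 4.045 m²
P = b + 2y = 2.26 + 2×1.79 = 5.840 m
R = A/P = 4.045/5.840 = 0.6927 m
n = (1/Q)·A·R^(2/3)·S^(1/2) = (1/3.76) × 4.045 × 0.7829 × 0.04472 = 0.03767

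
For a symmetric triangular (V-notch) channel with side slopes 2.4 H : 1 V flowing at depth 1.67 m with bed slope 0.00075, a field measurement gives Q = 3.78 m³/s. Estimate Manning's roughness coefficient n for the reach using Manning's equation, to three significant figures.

A = z·y² = 2.4×1.67² = 6.693 m²
P = 2y√(1+z²) = 2×1.67×√(1+2.4²) = 8.684 m
R = A/P = 6.693/8.684 = 0.7708 m
n = (1/Q)·A·R^(2/3)·S^(1/2) = (1/3.78) × 6.693 × 0.8407 × 0.02739 = 0.04077

0.0408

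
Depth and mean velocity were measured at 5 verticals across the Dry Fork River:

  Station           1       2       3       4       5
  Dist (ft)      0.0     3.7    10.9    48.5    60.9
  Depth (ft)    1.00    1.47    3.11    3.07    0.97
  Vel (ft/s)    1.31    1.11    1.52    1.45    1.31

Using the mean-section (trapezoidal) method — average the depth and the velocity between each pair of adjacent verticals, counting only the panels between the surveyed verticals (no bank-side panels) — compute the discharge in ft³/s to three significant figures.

234 ft³/s

Panel 1-2: Δb = 3.7 ft, d̄ = (1.00+1.47)/2 = 1.235, v̄ = (1.31+1.11)/2 = 1.21 → q = 3.7×1.235×1.21 = 5.529 ft³/s
Panel 2-3: Δb = 7.2 ft, d̄ = (1.47+3.11)/2 = 2.29, v̄ = (1.11+1.52)/2 = 1.315 → q = 7.2×2.29×1.315 = 21.68 ft³/s
Panel 3-4: Δb = 37.6 ft, d̄ = (3.11+3.07)/2 = 3.09, v̄ = (1.52+1.45)/2 = 1.485 → q = 37.6×3.09×1.485 = 172.5 ft³/s
Panel 4-5: Δb = 12.4 ft, d̄ = (3.07+0.97)/2 = 2.02, v̄ = (1.45+1.31)/2 = 1.38 → q = 12.4×2.02×1.38 = 34.57 ft³/s
Q = Σ q = 234.3 ft³/s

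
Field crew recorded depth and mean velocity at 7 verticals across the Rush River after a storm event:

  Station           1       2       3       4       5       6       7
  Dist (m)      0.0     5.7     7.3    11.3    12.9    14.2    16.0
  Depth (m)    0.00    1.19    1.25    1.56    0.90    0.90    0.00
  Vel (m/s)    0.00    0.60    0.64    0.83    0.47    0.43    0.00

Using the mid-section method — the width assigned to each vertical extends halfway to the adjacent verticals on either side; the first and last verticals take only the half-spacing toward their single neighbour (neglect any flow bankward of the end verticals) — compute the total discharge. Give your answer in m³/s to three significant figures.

w_2 = (7.3 − 0.0)/2 = 3.65 m; q_2 = 0.60 × 1.19 × 3.65 = 2.606 m³/s
w_3 = (11.3 − 5.7)/2 = 2.8 m; q_3 = 0.64 × 1.25 × 2.8 = 2.240 m³/s
w_4 = (12.9 − 7.3)/2 = 2.8 m; q_4 = 0.83 × 1.56 × 2.8 = 3.625 m³/s
w_5 = (14.2 − 11.3)/2 = 1.45 m; q_5 = 0.47 × 0.90 × 1.45 = 0.6134 m³/s
w_6 = (16.0 − 12.9)/2 = 1.55 m; q_6 = 0.43 × 0.90 × 1.55 = 0.5999 m³/s
Stations 1, 7 contribute zero (depth or velocity is 0).
Q = Σ qᵢ = 9.685 m³/s

9.68 m³/s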